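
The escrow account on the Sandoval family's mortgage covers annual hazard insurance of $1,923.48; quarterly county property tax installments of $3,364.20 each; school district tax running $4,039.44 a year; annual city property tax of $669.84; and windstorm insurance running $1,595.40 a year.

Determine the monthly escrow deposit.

$1,807.08

Hazard insurance: $1,923.48
County property tax: $3,364.20 × 4 = $13,456.80
School district tax: $4,039.44
City property tax: $669.84
Windstorm insurance: $1,595.40
Total annual escrow = $1,923.48 + $13,456.80 + $4,039.44 + $669.84 + $1,595.40 = $21,684.96
Monthly escrow = $21,684.96 ÷ 12 = $1,807.08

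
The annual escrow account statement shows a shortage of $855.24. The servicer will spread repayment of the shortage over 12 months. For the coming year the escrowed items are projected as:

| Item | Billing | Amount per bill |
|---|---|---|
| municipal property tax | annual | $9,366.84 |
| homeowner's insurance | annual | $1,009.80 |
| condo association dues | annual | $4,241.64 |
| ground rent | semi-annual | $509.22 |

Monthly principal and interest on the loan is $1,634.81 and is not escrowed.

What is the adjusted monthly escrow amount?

$1,374.33

Municipal property tax = $9,366.84/yr
Homeowner's insurance = $1,009.80/yr
Condo association dues = $4,241.64/yr
Ground rent = $509.22 × 2 = $1,018.44/yr
Total annual escrow = $9,366.84 + $1,009.80 + $4,241.64 + $1,018.44 = $15,636.72
Monthly escrow = $15,636.72 ÷ 12 = $1,303.06
Shortage spread = $855.24 ÷ 12 = $71.27/mo
Adjusted monthly = $1,303.06 + $71.27 = $1,374.33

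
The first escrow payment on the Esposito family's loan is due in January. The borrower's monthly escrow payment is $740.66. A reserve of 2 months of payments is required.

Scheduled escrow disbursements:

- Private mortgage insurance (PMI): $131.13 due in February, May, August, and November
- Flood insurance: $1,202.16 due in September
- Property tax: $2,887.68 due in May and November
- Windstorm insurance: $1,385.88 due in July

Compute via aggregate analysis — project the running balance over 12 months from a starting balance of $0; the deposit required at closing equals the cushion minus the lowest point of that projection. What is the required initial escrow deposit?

Cushion = 2 × $740.66 = $1,481.32
Trial balance (start $0, +$740.66 each month, − disbursements):
  Jan: +$740.66 → $740.66
  Feb: +$740.66 − $131.13 → $1,350.19
  Mar: +$740.66 → $2,090.85
  Apr: +$740.66 → $2,831.51
  May: +$740.66 − $3,018.81 → $553.36
  Jun: +$740.66 → $1,294.02
  Jul: +$740.66 − $1,385.88 → $648.80
  Aug: +$740.66 − $131.13 → $1,258.33
  Sep: +$740.66 − $1,202.16 → $796.83
  Oct: +$740.66 → $1,537.49
  Nov: +$740.66 − $3,018.81 → -$740.66
  Dec: +$740.66 → $0.00
Lowest trial balance = -$740.66 (Nov)
Initial deposit = cushion − low point = $1,481.32 − (-$740.66) = $2,221.98

$2,221.98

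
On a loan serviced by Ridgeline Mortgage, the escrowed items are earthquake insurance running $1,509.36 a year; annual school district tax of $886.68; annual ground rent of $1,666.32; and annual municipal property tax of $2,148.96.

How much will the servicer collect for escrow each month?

$517.61

Earthquake insurance — $1,509.36
School district tax — $886.68
Ground rent — $1,666.32
Municipal property tax — $2,148.96
Annual escrow total = $6,211.32
Monthly escrow = $6,211.32 ÷ 12 = $517.61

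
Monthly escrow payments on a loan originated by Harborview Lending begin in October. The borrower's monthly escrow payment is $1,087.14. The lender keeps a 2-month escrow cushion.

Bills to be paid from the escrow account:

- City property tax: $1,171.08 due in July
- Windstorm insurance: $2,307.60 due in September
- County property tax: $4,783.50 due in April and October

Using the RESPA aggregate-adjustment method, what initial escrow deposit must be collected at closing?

Cushion = 2 × $1,087.14 = $2,174.28
Trial balance (start $0, +$1,087.14 each month, − disbursements):
  Oct: +$1,087.14 − $4,783.50 → -$3,696.36
  Nov: +$1,087.14 → -$2,609.22
  Dec: +$1,087.14 → -$1,522.08
  Jan: +$1,087.14 → -$434.94
  Feb: +$1,087.14 → $652.20
  Mar: +$1,087.14 → $1,739.34
  Apr: +$1,087.14 − $4,783.50 → -$1,957.02
  May: +$1,087.14 → -$869.88
  Jun: +$1,087.14 → $217.26
  Jul: +$1,087.14 − $1,171.08 → $133.32
  Aug: +$1,087.14 → $1,220.46
  Sep: +$1,087.14 − $2,307.60 → $0.00
Lowest trial balance = -$3,696.36 (Oct)
Initial deposit = cushion − low point = $2,174.28 − (-$3,696.36) = $5,870.64

$5,870.64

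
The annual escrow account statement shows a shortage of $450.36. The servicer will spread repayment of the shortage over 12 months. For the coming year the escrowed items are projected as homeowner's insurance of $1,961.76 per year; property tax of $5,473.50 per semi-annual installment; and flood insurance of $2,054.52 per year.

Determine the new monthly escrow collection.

$1,284.47

Homeowner's insurance = $1,961.76/yr
Property tax = $5,473.50 × 2 = $10,947.00/yr
Flood insurance = $2,054.52/yr
Annual escrow total = $1,961.76 + $10,947.00 + $2,054.52 = $14,963.28
Monthly escrow = $14,963.28 ÷ 12 = $1,246.94
Shortage spread = $450.36 ÷ 12 = $37.53/mo
New monthly escrow = $1,246.94 + $37.53 = $1,284.47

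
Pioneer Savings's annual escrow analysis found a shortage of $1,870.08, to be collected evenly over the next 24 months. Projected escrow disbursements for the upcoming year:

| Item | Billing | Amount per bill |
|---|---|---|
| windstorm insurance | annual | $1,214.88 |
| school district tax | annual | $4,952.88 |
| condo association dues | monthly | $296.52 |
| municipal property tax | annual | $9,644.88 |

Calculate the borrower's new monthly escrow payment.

$1,692.16

Windstorm insurance: $1,214.88
School district tax: $4,952.88
Condo association dues: $296.52 × 12 = $3,558.24
Municipal property tax: $9,644.88
Annual escrow total = $1,214.88 + $4,952.88 + $3,558.24 + $9,644.88 = $19,370.88
Monthly = $19,370.88 / 12 = $1,614.24
Shortage spread = $1,870.08 ÷ 24 = $77.92/mo
New monthly escrow = $1,614.24 + $77.92 = $1,692.16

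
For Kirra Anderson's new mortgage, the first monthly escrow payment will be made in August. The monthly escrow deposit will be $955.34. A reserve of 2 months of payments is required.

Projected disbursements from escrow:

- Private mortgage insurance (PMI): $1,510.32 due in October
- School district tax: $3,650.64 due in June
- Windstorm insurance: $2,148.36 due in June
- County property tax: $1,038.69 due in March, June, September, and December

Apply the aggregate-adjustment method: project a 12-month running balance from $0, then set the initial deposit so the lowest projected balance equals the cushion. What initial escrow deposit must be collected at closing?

Cushion = 2 × $955.34 = $1,910.68
Trial balance (start $0, +$955.34 each month, − disbursements):
  Aug: +$955.34 → $955.34
  Sep: +$955.34 − $1,038.69 → $871.99
  Oct: +$955.34 − $1,510.32 → $317.01
  Nov: +$955.34 → $1,272.35
  Dec: +$955.34 − $1,038.69 → $1,189.00
  Jan: +$955.34 → $2,144.34
  Feb: +$955.34 → $3,099.68
  Mar: +$955.34 − $1,038.69 → $3,016.33
  Apr: +$955.34 → $3,971.67
  May: +$955.34 → $4,927.01
  Jun: +$955.34 − $6,837.69 → -$955.34
  Jul: +$955.34 → $0.00
Lowest trial balance = -$955.34 (Jun)
Initial deposit = cushion − low point = $1,910.68 − (-$955.34) = $2,866.02

$2,866.02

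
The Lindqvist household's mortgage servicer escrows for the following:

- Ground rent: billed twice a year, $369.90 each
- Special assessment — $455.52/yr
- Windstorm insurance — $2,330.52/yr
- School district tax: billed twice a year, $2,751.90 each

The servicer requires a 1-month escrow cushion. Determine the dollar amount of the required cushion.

Ground rent: $369.90 × 2 = $739.80
Special assessment: $455.52
Windstorm insurance: $2,330.52
School district tax: $2,751.90 × 2 = $5,503.80
Total annual escrow = $739.80 + $455.52 + $2,330.52 + $5,503.80 = $9,029.64
Monthly = $9,029.64 / 12 = $752.47
Reserve = 1 × $752.47 = $752.47

$752.47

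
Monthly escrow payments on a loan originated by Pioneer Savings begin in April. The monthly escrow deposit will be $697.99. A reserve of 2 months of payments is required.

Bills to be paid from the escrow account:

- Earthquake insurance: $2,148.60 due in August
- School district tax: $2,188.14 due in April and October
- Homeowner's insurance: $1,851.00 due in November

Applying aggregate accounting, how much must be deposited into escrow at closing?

$4,187.94

Cushion = 2 × $697.99 = $1,395.98
Trial balance (start $0, +$697.99 each month, − disbursements):
  Apr: +$697.99 − $2,188.14 → -$1,490.15
  May: +$697.99 → -$792.16
  Jun: +$697.99 → -$94.17
  Jul: +$697.99 → $603.82
  Aug: +$697.99 − $2,148.60 → -$846.79
  Sep: +$697.99 → -$148.80
  Oct: +$697.99 − $2,188.14 → -$1,638.95
  Nov: +$697.99 − $1,851.00 → -$2,791.96
  Dec: +$697.99 → -$2,093.97
  Jan: +$697.99 → -$1,395.98
  Feb: +$697.99 → -$697.99
  Mar: +$697.99 → $0.00
Lowest trial balance = -$2,791.96 (Nov)
Initial deposit = cushion − low point = $1,395.98 − (-$2,791.96) = $4,187.94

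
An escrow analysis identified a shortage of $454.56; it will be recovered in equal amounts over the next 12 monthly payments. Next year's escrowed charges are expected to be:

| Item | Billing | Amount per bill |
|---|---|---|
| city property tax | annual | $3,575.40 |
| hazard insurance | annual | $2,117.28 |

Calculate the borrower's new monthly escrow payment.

$512.27

City property tax: $3,575.40/yr
Hazard insurance: $2,117.28/yr
Yearly total = $3,575.40 + $2,117.28 = $5,692.68
Monthly escrow = $5,692.68 / 12 = $474.39
Monthly shortage recovery: $454.56 / 12 = $37.88
New monthly escrow = $474.39 + $37.88 = $512.27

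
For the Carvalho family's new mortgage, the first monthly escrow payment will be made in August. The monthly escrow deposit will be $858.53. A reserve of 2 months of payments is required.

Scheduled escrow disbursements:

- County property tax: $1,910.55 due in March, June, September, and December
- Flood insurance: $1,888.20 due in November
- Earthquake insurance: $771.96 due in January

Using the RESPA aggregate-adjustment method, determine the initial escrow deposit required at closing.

Cushion = 2 × $858.53 = $1,717.06
Trial balance (start $0, +$858.53 each month, − disbursements):
  Aug: +$858.53 → $858.53
  Sep: +$858.53 − $1,910.55 → -$193.49
  Oct: +$858.53 → $665.04
  Nov: +$858.53 − $1,888.20 → -$364.63
  Dec: +$858.53 − $1,910.55 → -$1,416.65
  Jan: +$858.53 − $771.96 → -$1,330.08
  Feb: +$858.53 → -$471.55
  Mar: +$858.53 − $1,910.55 → -$1,523.57
  Apr: +$858.53 → -$665.04
  May: +$858.53 → $193.49
  Jun: +$858.53 − $1,910.55 → -$858.53
  Jul: +$858.53 → $0.00
Lowest trial balance = -$1,523.57 (Mar)
Initial deposit = cushion − low point = $1,717.06 − (-$1,523.57) = $3,240.63

$3,240.63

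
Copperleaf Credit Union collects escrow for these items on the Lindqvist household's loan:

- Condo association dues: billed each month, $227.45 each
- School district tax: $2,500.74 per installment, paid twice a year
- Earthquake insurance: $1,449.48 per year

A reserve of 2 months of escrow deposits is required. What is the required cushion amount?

$1,530.06

Condo association dues — $227.45 × 12 = $2,729.40
School district tax — $2,500.74 × 2 = $5,001.48
Earthquake insurance — $1,449.48
Total annual escrow = $2,729.40 + $5,001.48 + $1,449.48 = $9,180.36
Base monthly escrow = $9,180.36 / 12 = $765.03
Required cushion = 2 × $765.03 = $1,530.06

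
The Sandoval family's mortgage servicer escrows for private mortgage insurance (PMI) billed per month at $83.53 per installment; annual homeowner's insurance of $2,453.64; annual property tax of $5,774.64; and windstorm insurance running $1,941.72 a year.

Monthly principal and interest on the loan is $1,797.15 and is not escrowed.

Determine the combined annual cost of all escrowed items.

$11,172.36

Private mortgage insurance (PMI) = $83.53 × 12 = $1,002.36 per year
Homeowner's insurance = $2,453.64 per year
Property tax = $5,774.64 per year
Windstorm insurance = $1,941.72 per year
Yearly total = $1,002.36 + $2,453.64 + $5,774.64 + $1,941.72 = $11,172.36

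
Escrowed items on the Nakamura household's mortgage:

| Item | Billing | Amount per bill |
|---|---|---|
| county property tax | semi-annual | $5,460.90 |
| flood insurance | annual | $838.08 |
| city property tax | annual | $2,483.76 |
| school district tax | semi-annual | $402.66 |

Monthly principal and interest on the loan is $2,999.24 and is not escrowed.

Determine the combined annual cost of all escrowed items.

County property tax = $5,460.90 × 2 = $10,921.80/yr
Flood insurance = $838.08/yr
City property tax = $2,483.76/yr
School district tax = $402.66 × 2 = $805.32/yr
Total annual escrow = $15,048.96

$15,048.96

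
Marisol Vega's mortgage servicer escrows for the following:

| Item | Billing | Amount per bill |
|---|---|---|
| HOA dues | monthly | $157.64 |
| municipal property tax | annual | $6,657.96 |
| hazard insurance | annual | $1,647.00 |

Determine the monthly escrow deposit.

HOA dues: $157.64 × 12 = $1,891.68
Municipal property tax: $6,657.96
Hazard insurance: $1,647.00
Yearly total = $1,891.68 + $6,657.96 + $1,647.00 = $10,196.64
Monthly = $10,196.64 ÷ 12 = $849.72

$849.72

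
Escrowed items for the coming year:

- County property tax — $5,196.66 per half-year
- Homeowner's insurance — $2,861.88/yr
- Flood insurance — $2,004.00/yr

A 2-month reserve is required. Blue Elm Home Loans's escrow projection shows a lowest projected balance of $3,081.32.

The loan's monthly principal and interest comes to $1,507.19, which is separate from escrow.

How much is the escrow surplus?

County property tax: $5,196.66 × 2 = $10,393.32
Homeowner's insurance: $2,861.88
Flood insurance: $2,004.00
Annual escrow total = $15,259.20
Base monthly escrow = $15,259.20 / 12 = $1,271.60
Required reserve = 2 × $1,271.60 = $2,543.20
Excess over cushion: $3,081.32 − $2,543.20 = $538.12

$538.12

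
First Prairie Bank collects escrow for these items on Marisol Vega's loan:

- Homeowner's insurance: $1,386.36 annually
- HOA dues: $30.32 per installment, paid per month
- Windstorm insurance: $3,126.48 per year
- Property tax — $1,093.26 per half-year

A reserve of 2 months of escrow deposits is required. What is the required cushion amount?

Homeowner's insurance: $1,386.36 annually
HOA dues: $30.32 × 12 = $363.84 annually
Windstorm insurance: $3,126.48 annually
Property tax: $1,093.26 × 2 = $2,186.52 annually
Total annual escrow = $7,063.20
Monthly = $7,063.20 / 12 = $588.60
Cushion = 2 × $588.60 = $1,177.20

$1,177.20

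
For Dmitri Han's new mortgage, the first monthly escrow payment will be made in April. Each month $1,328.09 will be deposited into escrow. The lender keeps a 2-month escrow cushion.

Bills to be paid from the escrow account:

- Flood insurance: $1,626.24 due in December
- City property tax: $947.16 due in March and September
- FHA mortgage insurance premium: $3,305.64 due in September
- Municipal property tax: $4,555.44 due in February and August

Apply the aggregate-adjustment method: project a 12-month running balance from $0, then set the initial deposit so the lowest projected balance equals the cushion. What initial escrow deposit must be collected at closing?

Cushion = 2 × $1,328.09 = $2,656.18
Trial balance (start $0, +$1,328.09 each month, − disbursements):
  Apr: +$1,328.09 → $1,328.09
  May: +$1,328.09 → $2,656.18
  Jun: +$1,328.09 → $3,984.27
  Jul: +$1,328.09 → $5,312.36
  Aug: +$1,328.09 − $4,555.44 → $2,085.01
  Sep: +$1,328.09 − $4,252.80 → -$839.70
  Oct: +$1,328.09 → $488.39
  Nov: +$1,328.09 → $1,816.48
  Dec: +$1,328.09 − $1,626.24 → $1,518.33
  Jan: +$1,328.09 → $2,846.42
  Feb: +$1,328.09 − $4,555.44 → -$380.93
  Mar: +$1,328.09 − $947.16 → $0.00
Lowest trial balance = -$839.70 (Sep)
Initial deposit = cushion − low point = $2,656.18 − (-$839.70) = $3,495.88

$3,495.88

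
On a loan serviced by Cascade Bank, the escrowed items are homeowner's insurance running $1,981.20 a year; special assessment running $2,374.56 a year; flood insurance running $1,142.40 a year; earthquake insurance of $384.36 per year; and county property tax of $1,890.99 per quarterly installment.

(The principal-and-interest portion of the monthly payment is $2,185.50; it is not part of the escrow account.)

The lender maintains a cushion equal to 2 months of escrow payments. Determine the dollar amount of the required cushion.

$2,241.08

Homeowner's insurance = $1,981.20 per year
Special assessment = $2,374.56 per year
Flood insurance = $1,142.40 per year
Earthquake insurance = $384.36 per year
County property tax = $1,890.99 × 4 = $7,563.96 per year
Combined annual = $1,981.20 + $2,374.56 + $1,142.40 + $384.36 + $7,563.96 = $13,446.48
Monthly = $13,446.48 ÷ 12 = $1,120.54
Reserve = 2 × $1,120.54 = $2,241.08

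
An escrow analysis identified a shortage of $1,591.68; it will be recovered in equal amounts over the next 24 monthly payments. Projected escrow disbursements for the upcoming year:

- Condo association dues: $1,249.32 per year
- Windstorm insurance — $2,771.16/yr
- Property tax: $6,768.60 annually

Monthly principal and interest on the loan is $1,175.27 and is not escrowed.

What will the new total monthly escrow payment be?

Condo association dues = $1,249.32 annually
Windstorm insurance = $2,771.16 annually
Property tax = $6,768.60 annually
Yearly total = $10,789.08
Monthly = $10,789.08 / 12 = $899.09
Monthly shortage recovery: $1,591.68 / 24 = $66.32
Adjusted monthly = $899.09 + $66.32 = $965.41

$965.41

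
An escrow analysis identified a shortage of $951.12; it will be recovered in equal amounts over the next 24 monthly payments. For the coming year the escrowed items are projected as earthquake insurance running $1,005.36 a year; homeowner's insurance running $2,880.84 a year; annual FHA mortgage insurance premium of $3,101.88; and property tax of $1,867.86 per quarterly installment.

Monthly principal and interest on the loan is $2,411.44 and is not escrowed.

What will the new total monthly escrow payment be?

Earthquake insurance: $1,005.36
Homeowner's insurance: $2,880.84
FHA mortgage insurance premium: $3,101.88
Property tax: $1,867.86 × 4 = $7,471.44
Combined annual = $14,459.52
Monthly escrow = $14,459.52 ÷ 12 = $1,204.96
Shortage per month = $951.12 / 24 = $39.63
Adjusted monthly = $1,204.96 + $39.63 = $1,244.59

$1,244.59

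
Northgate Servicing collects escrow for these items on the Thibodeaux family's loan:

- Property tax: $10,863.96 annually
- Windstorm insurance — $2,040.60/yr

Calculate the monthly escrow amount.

Property tax = $10,863.96 per year
Windstorm insurance = $2,040.60 per year
Yearly total = $12,904.56
Base monthly escrow = $12,904.56 ÷ 12 = $1,075.38

$1,075.38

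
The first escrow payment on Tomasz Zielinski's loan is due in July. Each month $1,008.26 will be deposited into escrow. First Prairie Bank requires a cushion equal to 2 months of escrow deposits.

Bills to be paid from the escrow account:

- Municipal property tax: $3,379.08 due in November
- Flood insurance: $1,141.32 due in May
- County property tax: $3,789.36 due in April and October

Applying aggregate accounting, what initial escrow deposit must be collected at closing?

$4,143.66

Cushion = 2 × $1,008.26 = $2,016.52
Trial balance (start $0, +$1,008.26 each month, − disbursements):
  Jul: +$1,008.26 → $1,008.26
  Aug: +$1,008.26 → $2,016.52
  Sep: +$1,008.26 → $3,024.78
  Oct: +$1,008.26 − $3,789.36 → $243.68
  Nov: +$1,008.26 − $3,379.08 → -$2,127.14
  Dec: +$1,008.26 → -$1,118.88
  Jan: +$1,008.26 → -$110.62
  Feb: +$1,008.26 → $897.64
  Mar: +$1,008.26 → $1,905.90
  Apr: +$1,008.26 − $3,789.36 → -$875.20
  May: +$1,008.26 − $1,141.32 → -$1,008.26
  Jun: +$1,008.26 → $0.00
Lowest trial balance = -$2,127.14 (Nov)
Initial deposit = cushion − low point = $2,016.52 − (-$2,127.14) = $4,143.66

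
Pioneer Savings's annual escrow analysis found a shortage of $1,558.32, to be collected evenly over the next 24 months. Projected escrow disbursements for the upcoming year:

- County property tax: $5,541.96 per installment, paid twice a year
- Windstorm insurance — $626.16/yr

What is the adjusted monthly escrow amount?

$1,040.77

County property tax: $5,541.96 × 2 = $11,083.92 per year
Windstorm insurance: $626.16 per year
Total per year = $11,083.92 + $626.16 = $11,710.08
Monthly = $11,710.08 ÷ 12 = $975.84
Monthly shortage recovery: $1,558.32 ÷ 24 = $64.93
Adjusted monthly = $975.84 + $64.93 = $1,040.77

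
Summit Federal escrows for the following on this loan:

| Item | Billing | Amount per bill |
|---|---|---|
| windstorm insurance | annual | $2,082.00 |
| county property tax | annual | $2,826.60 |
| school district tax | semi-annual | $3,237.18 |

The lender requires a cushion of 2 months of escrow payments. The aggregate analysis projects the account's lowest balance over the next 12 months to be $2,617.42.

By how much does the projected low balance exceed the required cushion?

$720.26

Windstorm insurance: $2,082.00 per year
County property tax: $2,826.60 per year
School district tax: $3,237.18 × 2 = $6,474.36 per year
Annual escrow total = $2,082.00 + $2,826.60 + $6,474.36 = $11,382.96
Monthly escrow = $11,382.96 ÷ 12 = $948.58
Required reserve = 2 × $948.58 = $1,897.16
Excess over cushion: $2,617.42 − $1,897.16 = $720.26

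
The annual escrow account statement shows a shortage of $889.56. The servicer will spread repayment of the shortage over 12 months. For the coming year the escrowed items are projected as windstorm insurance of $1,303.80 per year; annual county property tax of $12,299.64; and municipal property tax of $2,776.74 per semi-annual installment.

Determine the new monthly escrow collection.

Windstorm insurance: $1,303.80/yr
County property tax: $12,299.64/yr
Municipal property tax: $2,776.74 × 2 = $5,553.48/yr
Yearly total = $19,156.92
Monthly = $19,156.92 / 12 = $1,596.41
Shortage spread = $889.56 / 12 = $74.13/mo
Adjusted monthly = $1,596.41 + $74.13 = $1,670.54

$1,670.54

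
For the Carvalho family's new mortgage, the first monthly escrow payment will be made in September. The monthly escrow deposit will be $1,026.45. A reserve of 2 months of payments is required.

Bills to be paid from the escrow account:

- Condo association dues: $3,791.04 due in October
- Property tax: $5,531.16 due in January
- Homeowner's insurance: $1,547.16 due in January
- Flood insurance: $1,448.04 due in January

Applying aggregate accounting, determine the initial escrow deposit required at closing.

$9,238.05

Cushion = 2 × $1,026.45 = $2,052.90
Trial balance (start $0, +$1,026.45 each month, − disbursements):
  Sep: +$1,026.45 → $1,026.45
  Oct: +$1,026.45 − $3,791.04 → -$1,738.14
  Nov: +$1,026.45 → -$711.69
  Dec: +$1,026.45 → $314.76
  Jan: +$1,026.45 − $8,526.36 → -$7,185.15
  Feb: +$1,026.45 → -$6,158.70
  Mar: +$1,026.45 → -$5,132.25
  Apr: +$1,026.45 → -$4,105.80
  May: +$1,026.45 → -$3,079.35
  Jun: +$1,026.45 → -$2,052.90
  Jul: +$1,026.45 → -$1,026.45
  Aug: +$1,026.45 → $0.00
Lowest trial balance = -$7,185.15 (Jan)
Initial deposit = cushion − low point = $2,052.90 − (-$7,185.15) = $9,238.05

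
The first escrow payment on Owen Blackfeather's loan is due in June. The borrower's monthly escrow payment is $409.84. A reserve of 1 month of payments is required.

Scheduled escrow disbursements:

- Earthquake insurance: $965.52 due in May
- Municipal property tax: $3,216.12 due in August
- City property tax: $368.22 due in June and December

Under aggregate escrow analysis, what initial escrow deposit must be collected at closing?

Cushion = 1 × $409.84 = $409.84
Trial balance (start $0, +$409.84 each month, − disbursements):
  Jun: +$409.84 − $368.22 → $41.62
  Jul: +$409.84 → $451.46
  Aug: +$409.84 − $3,216.12 → -$2,354.82
  Sep: +$409.84 → -$1,944.98
  Oct: +$409.84 → -$1,535.14
  Nov: +$409.84 → -$1,125.30
  Dec: +$409.84 − $368.22 → -$1,083.68
  Jan: +$409.84 → -$673.84
  Feb: +$409.84 → -$264.00
  Mar: +$409.84 → $145.84
  Apr: +$409.84 → $555.68
  May: +$409.84 − $965.52 → $0.00
Lowest trial balance = -$2,354.82 (Aug)
Initial deposit = cushion − low point = $409.84 − (-$2,354.82) = $2,764.66

$2,764.66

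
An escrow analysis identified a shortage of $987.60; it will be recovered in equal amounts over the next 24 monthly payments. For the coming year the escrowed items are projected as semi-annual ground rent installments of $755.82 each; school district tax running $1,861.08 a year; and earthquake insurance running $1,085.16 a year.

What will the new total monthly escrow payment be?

Ground rent — $755.82 × 2 = $1,511.64 per year
School district tax — $1,861.08 per year
Earthquake insurance — $1,085.16 per year
Total per year = $1,511.64 + $1,861.08 + $1,085.16 = $4,457.88
Per month = $4,457.88 ÷ 12 = $371.49
Monthly shortage recovery: $987.60 ÷ 24 = $41.15
New monthly escrow = $371.49 + $41.15 = $412.64

$412.64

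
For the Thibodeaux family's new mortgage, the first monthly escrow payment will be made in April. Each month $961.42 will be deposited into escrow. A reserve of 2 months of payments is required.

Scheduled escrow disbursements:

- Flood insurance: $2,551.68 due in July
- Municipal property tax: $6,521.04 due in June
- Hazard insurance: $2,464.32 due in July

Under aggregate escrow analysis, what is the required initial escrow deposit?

Cushion = 2 × $961.42 = $1,922.84
Trial balance (start $0, +$961.42 each month, − disbursements):
  Apr: +$961.42 → $961.42
  May: +$961.42 → $1,922.84
  Jun: +$961.42 − $6,521.04 → -$3,636.78
  Jul: +$961.42 − $5,016.00 → -$7,691.36
  Aug: +$961.42 → -$6,729.94
  Sep: +$961.42 → -$5,768.52
  Oct: +$961.42 → -$4,807.10
  Nov: +$961.42 → -$3,845.68
  Dec: +$961.42 → -$2,884.26
  Jan: +$961.42 → -$1,922.84
  Feb: +$961.42 → -$961.42
  Mar: +$961.42 → $0.00
Lowest trial balance = -$7,691.36 (Jul)
Initial deposit = cushion − low point = $1,922.84 − (-$7,691.36) = $9,614.20

$9,614.20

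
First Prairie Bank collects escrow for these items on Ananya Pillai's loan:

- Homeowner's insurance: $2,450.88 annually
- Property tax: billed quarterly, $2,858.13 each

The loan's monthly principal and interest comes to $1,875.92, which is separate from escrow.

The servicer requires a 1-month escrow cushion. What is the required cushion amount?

Homeowner's insurance = $2,450.88 per year
Property tax = $2,858.13 × 4 = $11,432.52 per year
Total per year = $13,883.40
Monthly = $13,883.40 ÷ 12 = $1,156.95
Cushion = 1 × $1,156.95 = $1,156.95

$1,156.95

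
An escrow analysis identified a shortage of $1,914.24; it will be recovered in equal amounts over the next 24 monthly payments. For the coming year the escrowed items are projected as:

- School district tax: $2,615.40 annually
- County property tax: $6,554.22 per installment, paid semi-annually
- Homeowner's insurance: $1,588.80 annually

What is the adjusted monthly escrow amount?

School district tax: $2,615.40
County property tax: $6,554.22 × 2 = $13,108.44
Homeowner's insurance: $1,588.80
Total per year = $2,615.40 + $13,108.44 + $1,588.80 = $17,312.64
Monthly = $17,312.64 ÷ 12 = $1,442.72
Monthly shortage recovery: $1,914.24 / 24 = $79.76
New monthly escrow = $1,442.72 + $79.76 = $1,522.48

$1,522.48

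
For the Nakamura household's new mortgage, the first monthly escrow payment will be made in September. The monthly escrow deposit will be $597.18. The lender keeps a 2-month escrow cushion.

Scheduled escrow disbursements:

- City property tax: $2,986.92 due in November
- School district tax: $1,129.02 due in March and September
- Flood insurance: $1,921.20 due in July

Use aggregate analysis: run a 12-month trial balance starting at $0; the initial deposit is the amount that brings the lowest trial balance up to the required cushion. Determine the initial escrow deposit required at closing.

$3,518.76

Cushion = 2 × $597.18 = $1,194.36
Trial balance (start $0, +$597.18 each month, − disbursements):
  Sep: +$597.18 − $1,129.02 → -$531.84
  Oct: +$597.18 → $65.34
  Nov: +$597.18 − $2,986.92 → -$2,324.40
  Dec: +$597.18 → -$1,727.22
  Jan: +$597.18 → -$1,130.04
  Feb: +$597.18 → -$532.86
  Mar: +$597.18 − $1,129.02 → -$1,064.70
  Apr: +$597.18 → -$467.52
  May: +$597.18 → $129.66
  Jun: +$597.18 → $726.84
  Jul: +$597.18 − $1,921.20 → -$597.18
  Aug: +$597.18 → $0.00
Lowest trial balance = -$2,324.40 (Nov)
Initial deposit = cushion − low point = $1,194.36 − (-$2,324.40) = $3,518.76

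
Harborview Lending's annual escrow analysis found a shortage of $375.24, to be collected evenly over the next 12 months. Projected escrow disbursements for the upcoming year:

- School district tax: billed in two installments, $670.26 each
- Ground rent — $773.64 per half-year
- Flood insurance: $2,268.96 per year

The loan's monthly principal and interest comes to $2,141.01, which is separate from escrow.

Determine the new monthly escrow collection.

School district tax — $670.26 × 2 = $1,340.52
Ground rent — $773.64 × 2 = $1,547.28
Flood insurance — $2,268.96
Total annual escrow = $5,156.76
Per month = $5,156.76 ÷ 12 = $429.73
Monthly shortage recovery: $375.24 / 12 = $31.27
Adjusted monthly = $429.73 + $31.27 = $461.00

$461.00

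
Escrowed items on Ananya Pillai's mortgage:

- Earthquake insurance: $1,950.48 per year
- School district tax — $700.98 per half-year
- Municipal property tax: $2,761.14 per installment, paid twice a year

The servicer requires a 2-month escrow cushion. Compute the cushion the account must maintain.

Earthquake insurance: $1,950.48
School district tax: $700.98 × 2 = $1,401.96
Municipal property tax: $2,761.14 × 2 = $5,522.28
Total annual escrow = $8,874.72
Monthly escrow = $8,874.72 ÷ 12 = $739.56
Required cushion = 2 × $739.56 = $1,479.12

$1,479.12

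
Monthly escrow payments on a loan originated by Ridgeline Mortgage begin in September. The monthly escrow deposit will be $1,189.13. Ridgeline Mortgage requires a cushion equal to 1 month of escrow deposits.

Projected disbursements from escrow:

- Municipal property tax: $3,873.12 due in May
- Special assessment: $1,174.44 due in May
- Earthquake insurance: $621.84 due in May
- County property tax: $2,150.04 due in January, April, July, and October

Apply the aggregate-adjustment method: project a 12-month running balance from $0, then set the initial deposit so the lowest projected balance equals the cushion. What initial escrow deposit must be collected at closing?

$2,606.48

Cushion = 1 × $1,189.13 = $1,189.13
Trial balance (start $0, +$1,189.13 each month, − disbursements):
  Sep: +$1,189.13 → $1,189.13
  Oct: +$1,189.13 − $2,150.04 → $228.22
  Nov: +$1,189.13 → $1,417.35
  Dec: +$1,189.13 → $2,606.48
  Jan: +$1,189.13 − $2,150.04 → $1,645.57
  Feb: +$1,189.13 → $2,834.70
  Mar: +$1,189.13 → $4,023.83
  Apr: +$1,189.13 − $2,150.04 → $3,062.92
  May: +$1,189.13 − $5,669.40 → -$1,417.35
  Jun: +$1,189.13 → -$228.22
  Jul: +$1,189.13 − $2,150.04 → -$1,189.13
  Aug: +$1,189.13 → $0.00
Lowest trial balance = -$1,417.35 (May)
Initial deposit = cushion − low point = $1,189.13 − (-$1,417.35) = $2,606.48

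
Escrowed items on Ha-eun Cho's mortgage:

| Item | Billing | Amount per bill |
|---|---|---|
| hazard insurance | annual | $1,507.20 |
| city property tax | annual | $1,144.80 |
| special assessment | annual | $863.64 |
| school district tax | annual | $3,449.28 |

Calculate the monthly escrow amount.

Hazard insurance — $1,507.20/yr
City property tax — $1,144.80/yr
Special assessment — $863.64/yr
School district tax — $3,449.28/yr
Yearly total = $1,507.20 + $1,144.80 + $863.64 + $3,449.28 = $6,964.92
Base monthly escrow = $6,964.92 ÷ 12 = $580.41

$580.41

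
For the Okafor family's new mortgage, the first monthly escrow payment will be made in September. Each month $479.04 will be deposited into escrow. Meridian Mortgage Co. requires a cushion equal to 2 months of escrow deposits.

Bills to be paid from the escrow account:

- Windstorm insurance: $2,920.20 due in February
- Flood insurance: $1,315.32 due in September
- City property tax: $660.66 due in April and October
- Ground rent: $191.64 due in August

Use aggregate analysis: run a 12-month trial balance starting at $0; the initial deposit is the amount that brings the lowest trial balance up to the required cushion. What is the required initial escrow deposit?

Cushion = 2 × $479.04 = $958.08
Trial balance (start $0, +$479.04 each month, − disbursements):
  Sep: +$479.04 − $1,315.32 → -$836.28
  Oct: +$479.04 − $660.66 → -$1,017.90
  Nov: +$479.04 → -$538.86
  Dec: +$479.04 → -$59.82
  Jan: +$479.04 → $419.22
  Feb: +$479.04 − $2,920.20 → -$2,021.94
  Mar: +$479.04 → -$1,542.90
  Apr: +$479.04 − $660.66 → -$1,724.52
  May: +$479.04 → -$1,245.48
  Jun: +$479.04 → -$766.44
  Jul: +$479.04 → -$287.40
  Aug: +$479.04 − $191.64 → $0.00
Lowest trial balance = -$2,021.94 (Feb)
Initial deposit = cushion − low point = $958.08 − (-$2,021.94) = $2,980.02

$2,980.02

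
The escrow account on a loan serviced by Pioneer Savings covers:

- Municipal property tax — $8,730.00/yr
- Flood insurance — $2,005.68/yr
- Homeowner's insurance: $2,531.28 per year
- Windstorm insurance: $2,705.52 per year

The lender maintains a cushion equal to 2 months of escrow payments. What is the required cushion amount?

$2,662.08

Municipal property tax — $8,730.00
Flood insurance — $2,005.68
Homeowner's insurance — $2,531.28
Windstorm insurance — $2,705.52
Yearly total = $8,730.00 + $2,005.68 + $2,531.28 + $2,705.52 = $15,972.48
Base monthly escrow = $15,972.48 / 12 = $1,331.04
Required cushion = 2 × $1,331.04 = $2,662.08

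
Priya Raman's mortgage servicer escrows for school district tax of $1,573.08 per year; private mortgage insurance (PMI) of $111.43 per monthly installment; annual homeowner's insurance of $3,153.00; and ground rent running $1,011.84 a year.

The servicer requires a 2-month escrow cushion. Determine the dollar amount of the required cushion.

$1,179.18

School district tax — $1,573.08
Private mortgage insurance (PMI) — $111.43 × 12 = $1,337.16
Homeowner's insurance — $3,153.00
Ground rent — $1,011.84
Total per year = $1,573.08 + $1,337.16 + $3,153.00 + $1,011.84 = $7,075.08
Base monthly escrow = $7,075.08 / 12 = $589.59
Required cushion = 2 × $589.59 = $1,179.18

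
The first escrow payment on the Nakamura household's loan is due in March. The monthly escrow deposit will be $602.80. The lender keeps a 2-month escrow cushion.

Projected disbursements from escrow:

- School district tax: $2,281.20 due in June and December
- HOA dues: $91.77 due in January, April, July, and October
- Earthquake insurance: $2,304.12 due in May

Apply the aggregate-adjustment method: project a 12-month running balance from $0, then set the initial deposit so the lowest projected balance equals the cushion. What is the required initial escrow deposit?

Cushion = 2 × $602.80 = $1,205.60
Trial balance (start $0, +$602.80 each month, − disbursements):
  Mar: +$602.80 → $602.80
  Apr: +$602.80 − $91.77 → $1,113.83
  May: +$602.80 − $2,304.12 → -$587.49
  Jun: +$602.80 − $2,281.20 → -$2,265.89
  Jul: +$602.80 − $91.77 → -$1,754.86
  Aug: +$602.80 → -$1,152.06
  Sep: +$602.80 → -$549.26
  Oct: +$602.80 − $91.77 → -$38.23
  Nov: +$602.80 → $564.57
  Dec: +$602.80 − $2,281.20 → -$1,113.83
  Jan: +$602.80 − $91.77 → -$602.80
  Feb: +$602.80 → $0.00
Lowest trial balance = -$2,265.89 (Jun)
Initial deposit = cushion − low point = $1,205.60 − (-$2,265.89) = $3,471.49

$3,471.49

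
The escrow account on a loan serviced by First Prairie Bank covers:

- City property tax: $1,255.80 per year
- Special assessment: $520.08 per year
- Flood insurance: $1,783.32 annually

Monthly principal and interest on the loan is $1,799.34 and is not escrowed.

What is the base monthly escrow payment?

City property tax — $1,255.80 per year
Special assessment — $520.08 per year
Flood insurance — $1,783.32 per year
Annual escrow total = $1,255.80 + $520.08 + $1,783.32 = $3,559.20
Per month = $3,559.20 ÷ 12 = $296.60

$296.60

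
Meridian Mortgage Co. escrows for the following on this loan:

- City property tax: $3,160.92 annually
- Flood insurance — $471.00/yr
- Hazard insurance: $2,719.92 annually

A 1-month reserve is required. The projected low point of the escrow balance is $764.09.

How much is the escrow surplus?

City property tax: $3,160.92/yr
Flood insurance: $471.00/yr
Hazard insurance: $2,719.92/yr
Total annual escrow = $6,351.84
Monthly = $6,351.84 / 12 = $529.32
Required cushion = 1 × $529.32 = $529.32
Excess over cushion: $764.09 − $529.32 = $234.77

$234.77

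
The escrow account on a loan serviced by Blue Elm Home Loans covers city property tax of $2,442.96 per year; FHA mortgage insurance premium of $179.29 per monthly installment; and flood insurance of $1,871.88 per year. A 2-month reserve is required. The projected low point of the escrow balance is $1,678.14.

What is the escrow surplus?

$600.42

City property tax — $2,442.96 per year
FHA mortgage insurance premium — $179.29 × 12 = $2,151.48 per year
Flood insurance — $1,871.88 per year
Total annual escrow = $2,442.96 + $2,151.48 + $1,871.88 = $6,466.32
Monthly = $6,466.32 / 12 = $538.86
Required cushion = 2 × $538.86 = $1,077.72
Excess over cushion: $1,678.14 − $1,077.72 = $600.42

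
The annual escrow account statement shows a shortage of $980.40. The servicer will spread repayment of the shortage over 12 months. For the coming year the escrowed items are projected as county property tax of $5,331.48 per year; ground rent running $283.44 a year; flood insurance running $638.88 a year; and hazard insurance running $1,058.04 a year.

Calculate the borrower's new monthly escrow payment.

County property tax = $5,331.48 per year
Ground rent = $283.44 per year
Flood insurance = $638.88 per year
Hazard insurance = $1,058.04 per year
Total per year = $5,331.48 + $283.44 + $638.88 + $1,058.04 = $7,311.84
Monthly = $7,311.84 ÷ 12 = $609.32
Shortage spread = $980.40 / 12 = $81.70/mo
New monthly escrow = $609.32 + $81.70 = $691.02

$691.02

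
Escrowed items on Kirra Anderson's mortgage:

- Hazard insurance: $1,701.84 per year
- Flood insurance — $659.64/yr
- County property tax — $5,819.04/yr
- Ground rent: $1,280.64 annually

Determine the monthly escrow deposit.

$788.43

Hazard insurance: $1,701.84 annually
Flood insurance: $659.64 annually
County property tax: $5,819.04 annually
Ground rent: $1,280.64 annually
Combined annual = $1,701.84 + $659.64 + $5,819.04 + $1,280.64 = $9,461.16
Base monthly escrow = $9,461.16 ÷ 12 = $788.43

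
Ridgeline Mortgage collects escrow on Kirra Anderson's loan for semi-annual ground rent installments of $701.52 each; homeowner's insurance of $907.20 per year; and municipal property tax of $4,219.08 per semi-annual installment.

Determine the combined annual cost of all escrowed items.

Ground rent — $701.52 × 2 = $1,403.04
Homeowner's insurance — $907.20
Municipal property tax — $4,219.08 × 2 = $8,438.16
Combined annual = $1,403.04 + $907.20 + $8,438.16 = $10,748.40

$10,748.40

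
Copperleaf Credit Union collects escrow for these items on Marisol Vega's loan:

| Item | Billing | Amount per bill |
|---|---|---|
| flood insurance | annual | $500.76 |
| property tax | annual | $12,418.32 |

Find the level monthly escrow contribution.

Flood insurance: $500.76 annually
Property tax: $12,418.32 annually
Total per year = $500.76 + $12,418.32 = $12,919.08
Per month = $12,919.08 ÷ 12 = $1,076.59

$1,076.59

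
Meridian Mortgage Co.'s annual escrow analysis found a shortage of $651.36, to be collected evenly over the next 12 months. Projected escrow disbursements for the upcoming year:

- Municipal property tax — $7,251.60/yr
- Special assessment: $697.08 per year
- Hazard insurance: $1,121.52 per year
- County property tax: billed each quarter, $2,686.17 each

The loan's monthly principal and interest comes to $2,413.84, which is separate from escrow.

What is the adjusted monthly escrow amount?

$1,705.52

Municipal property tax = $7,251.60 annually
Special assessment = $697.08 annually
Hazard insurance = $1,121.52 annually
County property tax = $2,686.17 × 4 = $10,744.68 annually
Combined annual = $7,251.60 + $697.08 + $1,121.52 + $10,744.68 = $19,814.88
Monthly = $19,814.88 / 12 = $1,651.24
Shortage per month = $651.36 / 12 = $54.28
New monthly escrow = $1,651.24 + $54.28 = $1,705.52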